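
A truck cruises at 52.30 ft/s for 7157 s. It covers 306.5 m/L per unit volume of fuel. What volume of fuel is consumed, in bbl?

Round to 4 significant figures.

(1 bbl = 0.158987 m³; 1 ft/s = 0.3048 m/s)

52.30 ft/s → 15.941 m/s
d = v × t = 15.941 × 7157 = 114090 m
306.5 m/L → 306500 m/m³
V = d / (distance per unit fuel) = 114090 / 306500 = 0.372235 m³
In bbl: 0.372235 / 0.158987 = 2.34129 bbl

2.341 bbl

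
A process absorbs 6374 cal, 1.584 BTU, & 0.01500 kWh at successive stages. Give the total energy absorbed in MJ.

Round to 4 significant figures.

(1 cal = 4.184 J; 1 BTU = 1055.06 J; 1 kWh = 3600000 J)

0.08234 MJ

6374 cal × 4.184 = 26668.8 J
1.584 BTU × 1055.06 = 1671.22 J
0.01500 kWh × 3600000 = 54000 J
Sum: 26668.8 + 1671.22 + 54000 = 82340 J
In MJ: 82340 / 1000000 = 0.08234 MJ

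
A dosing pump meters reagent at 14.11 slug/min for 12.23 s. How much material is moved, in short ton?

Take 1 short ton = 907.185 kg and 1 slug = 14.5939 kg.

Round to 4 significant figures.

0.04627 short ton

14.11 slug/min → 3.432 kg/s
m = ṁ × t = 3.432 × 12.23 = 41.9734 kg
In short ton: 41.9734 / 907.185 = 0.0462677 short ton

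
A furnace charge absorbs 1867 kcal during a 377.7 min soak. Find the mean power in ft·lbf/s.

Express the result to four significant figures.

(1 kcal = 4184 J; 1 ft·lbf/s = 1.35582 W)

254.2 ft·lbf/s

1867 kcal × 4184 = 7.81153×10⁶ J
377.7 min × 60 = 22662 s
P = E / t = 7.81153×10⁶ J / 22662 s = 344.697 W
344.697 W ÷ (1.35582 W/ft·lbf/s) = 254.235 ft·lbf/s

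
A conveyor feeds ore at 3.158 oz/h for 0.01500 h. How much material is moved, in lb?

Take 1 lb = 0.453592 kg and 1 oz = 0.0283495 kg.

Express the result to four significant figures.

0.002961 lb

3.158 oz/h → 2.48688×10⁻⁵ kg/s
0.01500 h → 54 s
m = ṁ × t = 2.48688×10⁻⁵ × 54 = 0.00134292 kg
In lb: 0.00134292 / 0.453592 = 0.00296063 lb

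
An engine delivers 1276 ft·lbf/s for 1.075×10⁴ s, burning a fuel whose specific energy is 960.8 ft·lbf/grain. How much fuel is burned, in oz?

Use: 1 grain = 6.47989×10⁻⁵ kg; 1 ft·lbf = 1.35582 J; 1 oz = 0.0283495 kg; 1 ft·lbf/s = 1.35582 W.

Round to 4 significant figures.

32.63 oz

1276 ft·lbf/s → 1730.03 W
E = P × t = 1730.03 × 10750 = 1.85978×10⁷ J
960.8 ft·lbf/grain → 2.01033×10⁷ J/kg
m = E / e_s = 1.85978×10⁷ / 2.01033×10⁷ = 0.925112 kg
In oz: 0.925112 / 0.0283495 = 32.6324 oz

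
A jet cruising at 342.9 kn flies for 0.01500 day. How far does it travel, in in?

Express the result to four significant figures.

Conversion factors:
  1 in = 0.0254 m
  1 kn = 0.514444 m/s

342.9 kn × 0.514444 = 176.403 m/s
0.01500 day × 86400 = 1296 s
d = v × t = 176.403 m/s × 1296 s = 228618 m
228618 m ÷ (0.0254 m/in) = 9.00071×10⁶ in

9.001×10⁶ in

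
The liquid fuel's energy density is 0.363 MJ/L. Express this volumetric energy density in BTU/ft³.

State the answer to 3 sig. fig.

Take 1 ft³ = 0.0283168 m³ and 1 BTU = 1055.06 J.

9740 BTU/ft³

0.363 MJ/L × 1000000 J/MJ ÷ 0.001 m³/L = 3.63×10⁸ J/m³
3.63×10⁸ J/m³ ÷ 1055.06 J/BTU × 0.0283168 m³/ft³ = 9742.57 BTU/ft³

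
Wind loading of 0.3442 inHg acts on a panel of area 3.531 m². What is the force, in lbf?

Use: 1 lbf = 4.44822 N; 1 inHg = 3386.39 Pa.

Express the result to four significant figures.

925.3 lbf

0.3442 inHg × 3386.39 = 1165.6 Pa
F = P × A = 1165.6 Pa × 3.531 m² = 4115.73 N
4115.73 N ÷ (4.44822 N/lbf) = 925.253 lbf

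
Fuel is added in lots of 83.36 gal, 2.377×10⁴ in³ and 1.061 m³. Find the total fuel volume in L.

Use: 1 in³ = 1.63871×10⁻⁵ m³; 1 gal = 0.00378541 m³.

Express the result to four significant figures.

83.36 gal × 0.00378541 → 0.315552 m³
2.377×10⁴ in³ × 1.63871×10⁻⁵ → 0.389521 m³
1.061 m³ (already m³)
Combined: 0.315552 + 0.389521 + 1.061 = 1.76607 m³
In L: 1.76607 / 0.001 = 1766.07 L

1766 L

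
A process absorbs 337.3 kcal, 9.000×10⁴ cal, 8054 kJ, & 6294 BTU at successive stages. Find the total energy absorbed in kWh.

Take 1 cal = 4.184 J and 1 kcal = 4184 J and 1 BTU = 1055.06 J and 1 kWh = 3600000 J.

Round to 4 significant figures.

337.3 kcal × 4184 → 1.41126×10⁶ J
9.000×10⁴ cal × 4.184 → 376560 J
8054 kJ × 1000 → 8.054×10⁶ J
6294 BTU × 1055.06 → 6.64055×10⁶ J
Combined: 1.41126×10⁶ + 376560 + 8.054×10⁶ + 6.64055×10⁶ = 1.64824×10⁷ J
In kWh: 1.64824×10⁷ / 3600000 = 4.57844 kWh

4.578 kWh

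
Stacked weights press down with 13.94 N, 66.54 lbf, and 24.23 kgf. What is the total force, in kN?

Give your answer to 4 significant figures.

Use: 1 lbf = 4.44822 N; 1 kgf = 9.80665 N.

0.5475 kN

13.94 N (already N)
66.54 lbf × 4.44822 = 295.985 N
24.23 kgf × 9.80665 = 237.615 N
Sum: 13.94 + 295.985 + 237.615 = 547.54 N
In kN: 547.54 / 1000 = 0.54754 kN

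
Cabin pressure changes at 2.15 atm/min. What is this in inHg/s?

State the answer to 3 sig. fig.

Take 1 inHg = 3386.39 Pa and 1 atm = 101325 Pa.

1.07 inHg/s

2.15 atm/min × 101325 Pa/atm ÷ 60 s/min = 3630.81 Pa/s
3630.81 Pa/s ÷ 3386.39 Pa/inHg = 1.07218 inHg/s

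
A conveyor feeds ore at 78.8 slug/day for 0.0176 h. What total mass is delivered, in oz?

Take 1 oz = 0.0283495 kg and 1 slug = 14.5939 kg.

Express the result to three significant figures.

78.8 slug/day → 0.0133102 kg/s
0.0176 h → 63.36 s
m = ṁ × t = 0.0133102 × 63.36 = 0.843334 kg
In oz: 0.843334 / 0.0283495 = 29.7478 oz

29.7 oz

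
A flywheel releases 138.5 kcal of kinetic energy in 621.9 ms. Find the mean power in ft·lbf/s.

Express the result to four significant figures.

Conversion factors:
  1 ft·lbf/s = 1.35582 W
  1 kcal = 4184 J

6.873×10⁵ ft·lbf/s

138.5 kcal × 4184 → 579484 J
621.9 ms × 0.001 → 0.6219 s
P = E / t = 579484 J / 0.6219 s = 931796 W
931796 W ÷ (1.35582 W/ft·lbf/s) = 687256 ft·lbf/s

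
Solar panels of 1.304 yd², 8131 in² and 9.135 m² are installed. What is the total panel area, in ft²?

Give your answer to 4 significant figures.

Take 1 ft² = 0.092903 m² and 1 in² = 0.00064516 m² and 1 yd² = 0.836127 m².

166.5 ft²

1.304 yd² × 0.836127 = 1.09031 m²
8131 in² × 0.00064516 = 5.2458 m²
9.135 m² (already m²)
Total: 1.09031 + 5.2458 + 9.135 = 15.4711 m²
In ft²: 15.4711 / 0.092903 = 166.53 ft²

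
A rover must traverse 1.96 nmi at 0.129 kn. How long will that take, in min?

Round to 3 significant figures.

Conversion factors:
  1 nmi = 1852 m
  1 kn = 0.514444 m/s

912 min

1.96 nmi × 1852 = 3629.92 m
0.129 kn × 0.514444 = 0.0663633 m/s
t = d / v = 3629.92 m / 0.0663633 m/s = 54697.7 s
54697.7 s ÷ (60 s/min) = 911.628 min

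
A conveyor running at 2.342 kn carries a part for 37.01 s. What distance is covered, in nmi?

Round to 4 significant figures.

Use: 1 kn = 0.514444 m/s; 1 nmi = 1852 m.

2.342 kn × 0.514444 → 1.20483 m/s
d = v × t = 1.20483 m/s × 37.01 s = 44.5908 m
44.5908 m ÷ (1852 m/nmi) = 0.0240771 nmi

0.02408 nmi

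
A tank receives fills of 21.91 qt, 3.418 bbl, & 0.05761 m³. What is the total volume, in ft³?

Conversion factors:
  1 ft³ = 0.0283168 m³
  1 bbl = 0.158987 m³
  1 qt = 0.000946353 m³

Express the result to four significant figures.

21.91 qt × 0.000946353 = 0.0207346 m³
3.418 bbl × 0.158987 = 0.543418 m³
0.05761 m³ (already m³)
Total: 0.0207346 + 0.543418 + 0.05761 = 0.621763 m³
In ft³: 0.621763 / 0.0283168 = 21.9574 ft³

21.96 ft³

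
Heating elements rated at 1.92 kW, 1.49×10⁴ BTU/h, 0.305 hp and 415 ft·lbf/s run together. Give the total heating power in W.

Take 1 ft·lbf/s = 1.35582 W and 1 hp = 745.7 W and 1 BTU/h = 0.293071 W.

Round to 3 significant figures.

7080 W

1.92 kW × 1000 = 1920 W
1.49×10⁴ BTU/h × 0.293071 = 4366.76 W
0.305 hp × 745.7 = 227.438 W
415 ft·lbf/s × 1.35582 = 562.665 W
Sum: 1920 + 4366.76 + 227.438 + 562.665 = 7076.86 W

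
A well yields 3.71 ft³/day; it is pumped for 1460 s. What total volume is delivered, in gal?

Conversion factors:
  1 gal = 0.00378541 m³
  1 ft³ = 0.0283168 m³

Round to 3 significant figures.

0.469 gal

3.71 ft³/day → 1.21592×10⁻⁶ m³/s
V = Q × t = 1.21592×10⁻⁶ × 1460 = 0.00177524 m³
In gal: 0.00177524 / 0.00378541 = 0.468969 gal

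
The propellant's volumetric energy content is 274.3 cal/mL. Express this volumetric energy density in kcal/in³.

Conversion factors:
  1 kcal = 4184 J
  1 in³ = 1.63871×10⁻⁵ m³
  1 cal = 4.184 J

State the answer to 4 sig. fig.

4.495 kcal/in³

274.3 cal/mL × 4.184 J/cal ÷ 10⁻⁶ m³/mL = 1.14767×10⁹ J/m³
1.14767×10⁹ J/m³ ÷ 4184 J/kcal × 1.63871×10⁻⁵ m³/in³ = 4.49498 kcal/in³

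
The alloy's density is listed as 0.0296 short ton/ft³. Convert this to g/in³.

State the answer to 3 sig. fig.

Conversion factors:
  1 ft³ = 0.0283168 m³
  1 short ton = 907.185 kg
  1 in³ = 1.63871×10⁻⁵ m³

15.5 g/in³

0.0296 short ton/ft³ × 907.185 kg/short ton ÷ 0.0283168 m³/ft³ = 948.295 kg/m³
948.295 kg/m³ ÷ 0.001 kg/g × 1.63871×10⁻⁵ m³/in³ = 15.5398 g/in³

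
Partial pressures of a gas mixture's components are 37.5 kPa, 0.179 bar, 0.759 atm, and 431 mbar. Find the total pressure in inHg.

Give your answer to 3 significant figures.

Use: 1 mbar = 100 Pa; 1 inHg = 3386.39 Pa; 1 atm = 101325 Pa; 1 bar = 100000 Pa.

51.8 inHg

37.5 kPa × 1000 = 37500 Pa
0.179 bar × 100000 = 17900 Pa
0.759 atm × 101325 = 76905.7 Pa
431 mbar × 100 = 43100 Pa
Sum: 37500 + 17900 + 76905.7 + 43100 = 175406 Pa
In inHg: 175406 / 3386.39 = 51.7973 inHg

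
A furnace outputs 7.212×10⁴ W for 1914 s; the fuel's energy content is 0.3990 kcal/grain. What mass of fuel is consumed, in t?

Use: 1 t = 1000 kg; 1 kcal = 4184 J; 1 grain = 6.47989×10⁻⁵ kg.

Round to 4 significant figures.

E = P × t = 72120 × 1914 = 1.38038×10⁸ J
0.3990 kcal/grain → 2.5763×10⁷ J/kg
m = E / e_s = 1.38038×10⁸ / 2.5763×10⁷ = 5.35799 kg
In t: 5.35799 / 1000 = 0.00535799 t

0.005358 t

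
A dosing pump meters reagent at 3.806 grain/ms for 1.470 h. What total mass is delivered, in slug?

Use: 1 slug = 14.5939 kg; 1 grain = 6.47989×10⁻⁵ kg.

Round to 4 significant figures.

89.43 slug

3.806 grain/ms → 0.246625 kg/s
1.470 h → 5292 s
m = ṁ × t = 0.246625 × 5292 = 1305.14 kg
In slug: 1305.14 / 14.5939 = 89.4305 slug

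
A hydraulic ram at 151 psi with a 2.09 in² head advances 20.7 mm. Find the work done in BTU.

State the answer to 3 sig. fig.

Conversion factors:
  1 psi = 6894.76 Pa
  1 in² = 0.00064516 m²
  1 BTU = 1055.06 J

151 psi → 1.04111×10⁶ Pa
2.09 in² → 0.00134838 m²
F = P × A = 1.04111×10⁶ × 0.00134838 = 1403.81 N
20.7 mm → 0.0207 m
W = F × d = 1403.81 × 0.0207 = 29.0589 J
In BTU: 29.0589 / 1055.06 = 0.0275424 BTU

0.0275 BTU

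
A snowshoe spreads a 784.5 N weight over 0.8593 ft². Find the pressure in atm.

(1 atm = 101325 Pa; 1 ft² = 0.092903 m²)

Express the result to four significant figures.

0.09698 atm

0.8593 ft² × 0.092903 → 0.0798315 m²
P = F / A = 784.5 N / 0.0798315 m² = 9826.95 Pa
9826.95 Pa ÷ (101325 Pa/atm) = 0.0969845 atm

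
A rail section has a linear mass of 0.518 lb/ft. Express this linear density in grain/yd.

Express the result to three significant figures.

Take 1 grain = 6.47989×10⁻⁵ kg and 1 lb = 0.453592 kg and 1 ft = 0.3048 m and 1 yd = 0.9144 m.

0.518 lb/ft × 0.453592 kg/lb ÷ 0.3048 m/ft = 0.770868 kg/m
0.770868 kg/m ÷ 6.47989×10⁻⁵ kg/grain × 0.9144 m/yd = 10878 grain/yd

1.09×10⁴ grain/yd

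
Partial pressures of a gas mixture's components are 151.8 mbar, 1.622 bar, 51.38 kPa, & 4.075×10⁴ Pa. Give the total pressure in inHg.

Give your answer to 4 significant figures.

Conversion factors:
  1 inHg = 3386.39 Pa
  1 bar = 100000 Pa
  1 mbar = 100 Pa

79.59 inHg

151.8 mbar × 100 = 15180 Pa
1.622 bar × 100000 = 162200 Pa
51.38 kPa × 1000 = 51380 Pa
4.075×10⁴ Pa (already Pa)
Combined: 15180 + 162200 + 51380 + 40750 = 269510 Pa
In inHg: 269510 / 3386.39 = 79.5862 inHg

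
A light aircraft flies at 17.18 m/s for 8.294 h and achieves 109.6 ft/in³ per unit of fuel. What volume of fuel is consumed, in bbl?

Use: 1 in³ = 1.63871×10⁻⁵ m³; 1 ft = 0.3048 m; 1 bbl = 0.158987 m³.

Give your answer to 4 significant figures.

8.294 h → 29858.4 s
d = v × t = 17.18 × 29858.4 = 512967 m
109.6 ft/in³ → 2.03856×10⁶ m/m³
V = d / (distance per unit fuel) = 512967 / 2.03856×10⁶ = 0.251632 m³
In bbl: 0.251632 / 0.158987 = 1.58272 bbl

1.583 bbl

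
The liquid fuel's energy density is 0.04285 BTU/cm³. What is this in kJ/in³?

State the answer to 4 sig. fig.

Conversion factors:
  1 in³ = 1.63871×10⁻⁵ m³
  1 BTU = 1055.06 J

0.04285 BTU/cm³ × 1055.06 J/BTU ÷ 10⁻⁶ m³/cm³ = 4.52093×10⁷ J/m³
4.52093×10⁷ J/m³ ÷ 1000 J/kJ × 1.63871×10⁻⁵ m³/in³ = 0.740849 kJ/in³

0.7408 kJ/in³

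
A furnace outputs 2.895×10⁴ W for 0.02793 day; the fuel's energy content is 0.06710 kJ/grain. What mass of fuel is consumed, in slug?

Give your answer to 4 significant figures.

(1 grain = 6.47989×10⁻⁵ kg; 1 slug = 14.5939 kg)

4.623 slug

0.02793 day → 2413.15 s
E = P × t = 28950 × 2413.15 = 6.98607×10⁷ J
0.06710 kJ/grain → 1.03551×10⁶ J/kg
m = E / e_s = 6.98607×10⁷ / 1.03551×10⁶ = 67.465 kg
In slug: 67.465 / 14.5939 = 4.62282 slug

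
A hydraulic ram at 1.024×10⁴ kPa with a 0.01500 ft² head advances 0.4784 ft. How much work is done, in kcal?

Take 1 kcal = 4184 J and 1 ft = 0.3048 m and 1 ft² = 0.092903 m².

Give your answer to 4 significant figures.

0.4973 kcal

1.024×10⁴ kPa → 1.024×10⁷ Pa
0.01500 ft² → 0.00139354 m²
F = P × A = 1.024×10⁷ × 0.00139354 = 14269.8 N
0.4784 ft → 0.145816 m
W = F × d = 14269.8 × 0.145816 = 2080.77 J
In kcal: 2080.77 / 4184 = 0.497316 kcal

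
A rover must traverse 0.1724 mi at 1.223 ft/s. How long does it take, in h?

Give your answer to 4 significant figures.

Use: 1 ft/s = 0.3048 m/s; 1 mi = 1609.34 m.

0.1724 mi × 1609.34 = 277.45 m
1.223 ft/s × 0.3048 = 0.37277 m/s
t = d / v = 277.45 m / 0.37277 m/s = 744.293 s
744.293 s ÷ (3600 s/h) = 0.206748 h

0.2067 h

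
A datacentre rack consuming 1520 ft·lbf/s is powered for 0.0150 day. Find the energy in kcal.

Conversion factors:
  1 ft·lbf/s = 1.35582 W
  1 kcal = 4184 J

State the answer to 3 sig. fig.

638 kcal

1520 ft·lbf/s × 1.35582 → 2060.85 W
0.0150 day × 86400 → 1296 s
E = P × t = 2060.85 W × 1296 s = 2.67086×10⁶ J
2.67086×10⁶ J ÷ (4184 J/kcal) = 638.351 kcal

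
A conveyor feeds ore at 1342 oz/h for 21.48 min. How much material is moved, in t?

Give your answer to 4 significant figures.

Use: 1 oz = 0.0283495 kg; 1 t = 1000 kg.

0.01362 t

1342 oz/h → 0.0105681 kg/s
21.48 min → 1288.8 s
m = ṁ × t = 0.0105681 × 1288.8 = 13.6202 kg
In t: 13.6202 / 1000 = 0.0136202 t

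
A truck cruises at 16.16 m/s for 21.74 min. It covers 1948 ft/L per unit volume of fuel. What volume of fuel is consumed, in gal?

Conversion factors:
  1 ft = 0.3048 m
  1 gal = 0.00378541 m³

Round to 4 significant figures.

9.379 gal

21.74 min → 1304.4 s
d = v × t = 16.16 × 1304.4 = 21079.1 m
1948 ft/L → 593750 m/m³
V = d / (distance per unit fuel) = 21079.1 / 593750 = 0.0355016 m³
In gal: 0.0355016 / 0.00378541 = 9.37853 gal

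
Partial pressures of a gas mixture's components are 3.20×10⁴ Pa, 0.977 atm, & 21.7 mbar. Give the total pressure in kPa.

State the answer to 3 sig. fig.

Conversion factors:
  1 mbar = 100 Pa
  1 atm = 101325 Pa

133 kPa

3.20×10⁴ Pa (already Pa)
0.977 atm × 101325 = 98994.5 Pa
21.7 mbar × 100 = 2170 Pa
Total: 32000 + 98994.5 + 2170 = 133164 Pa
In kPa: 133164 / 1000 = 133.164 kPa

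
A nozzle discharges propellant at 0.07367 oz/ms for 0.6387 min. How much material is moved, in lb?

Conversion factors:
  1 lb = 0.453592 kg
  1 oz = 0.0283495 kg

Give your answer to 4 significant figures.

176.4 lb

0.07367 oz/ms → 2.08851 kg/s
0.6387 min → 38.322 s
m = ṁ × t = 2.08851 × 38.322 = 80.0359 kg
In lb: 80.0359 / 0.453592 = 176.449 lb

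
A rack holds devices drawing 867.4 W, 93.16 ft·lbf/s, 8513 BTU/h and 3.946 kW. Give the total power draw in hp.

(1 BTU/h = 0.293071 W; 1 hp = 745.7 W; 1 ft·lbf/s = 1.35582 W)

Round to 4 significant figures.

9.970 hp

867.4 W (already W)
93.16 ft·lbf/s × 1.35582 = 126.308 W
8513 BTU/h × 0.293071 = 2494.91 W
3.946 kW × 1000 = 3946 W
Sum: 867.4 + 126.308 + 2494.91 + 3946 = 7434.62 W
In hp: 7434.62 / 745.7 = 9.96999 hp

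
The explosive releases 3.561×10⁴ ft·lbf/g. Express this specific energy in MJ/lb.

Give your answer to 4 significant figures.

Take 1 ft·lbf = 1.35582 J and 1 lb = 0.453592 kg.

21.90 MJ/lb

3.561×10⁴ ft·lbf/g × 1.35582 J/ft·lbf ÷ 0.001 kg/g = 4.82808×10⁷ J/kg
4.82808×10⁷ J/kg ÷ 1000000 J/MJ × 0.453592 kg/lb = 21.8998 MJ/lb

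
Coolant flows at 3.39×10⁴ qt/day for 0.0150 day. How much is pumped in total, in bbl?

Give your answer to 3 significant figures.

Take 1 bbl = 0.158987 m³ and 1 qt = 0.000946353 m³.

3.39×10⁴ qt/day → 3.71312×10⁻⁴ m³/s
0.0150 day → 1296 s
V = Q × t = 3.71312×10⁻⁴ × 1296 = 0.48122 m³
In bbl: 0.48122 / 0.158987 = 3.02679 bbl

3.03 bbl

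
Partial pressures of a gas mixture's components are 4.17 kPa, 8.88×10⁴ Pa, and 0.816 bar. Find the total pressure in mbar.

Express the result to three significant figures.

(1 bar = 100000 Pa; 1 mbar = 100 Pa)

4.17 kPa × 1000 = 4170 Pa
8.88×10⁴ Pa (already Pa)
0.816 bar × 100000 = 81600 Pa
Sum: 4170 + 88800 + 81600 = 174570 Pa
In mbar: 174570 / 100 = 1745.7 mbar

1750 mbar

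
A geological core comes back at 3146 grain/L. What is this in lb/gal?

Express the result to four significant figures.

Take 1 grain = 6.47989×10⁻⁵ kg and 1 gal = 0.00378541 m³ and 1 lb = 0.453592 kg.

1.701 lb/gal

3146 grain/L × 6.47989×10⁻⁵ kg/grain ÷ 0.001 m³/L = 203.857 kg/m³
203.857 kg/m³ ÷ 0.453592 kg/lb × 0.00378541 m³/gal = 1.70127 lb/gal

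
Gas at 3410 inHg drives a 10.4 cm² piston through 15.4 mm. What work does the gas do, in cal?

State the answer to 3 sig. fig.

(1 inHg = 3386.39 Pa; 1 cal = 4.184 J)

44.2 cal

3410 inHg → 1.15476×10⁷ Pa
10.4 cm² → 0.00104 m²
F = P × A = 1.15476×10⁷ × 0.00104 = 12009.5 N
15.4 mm → 0.0154 m
W = F × d = 12009.5 × 0.0154 = 184.946 J
In cal: 184.946 / 4.184 = 44.2032 cal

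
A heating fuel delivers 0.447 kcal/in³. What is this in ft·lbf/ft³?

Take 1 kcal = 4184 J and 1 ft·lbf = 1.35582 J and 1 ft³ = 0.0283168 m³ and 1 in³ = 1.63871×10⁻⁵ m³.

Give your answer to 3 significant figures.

0.447 kcal/in³ × 4184 J/kcal ÷ 1.63871×10⁻⁵ m³/in³ = 1.14129×10⁸ J/m³
1.14129×10⁸ J/m³ ÷ 1.35582 J/ft·lbf × 0.0283168 m³/ft³ = 2.38363×10⁶ ft·lbf/ft³

2.38×10⁶ ft·lbf/ft³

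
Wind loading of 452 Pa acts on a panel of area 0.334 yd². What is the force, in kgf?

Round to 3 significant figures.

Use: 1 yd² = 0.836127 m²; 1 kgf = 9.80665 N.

12.9 kgf

0.334 yd² × 0.836127 → 0.279266 m²
F = P × A = 452 Pa × 0.279266 m² = 126.228 N
126.228 N ÷ (9.80665 N/kgf) = 12.8717 kgf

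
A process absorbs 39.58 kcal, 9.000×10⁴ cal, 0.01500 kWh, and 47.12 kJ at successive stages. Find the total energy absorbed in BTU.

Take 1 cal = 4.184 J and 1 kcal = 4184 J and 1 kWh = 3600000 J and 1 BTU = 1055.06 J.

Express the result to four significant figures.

609.7 BTU

39.58 kcal × 4184 → 165603 J
9.000×10⁴ cal × 4.184 → 376560 J
0.01500 kWh × 3600000 → 54000 J
47.12 kJ × 1000 → 47120 J
Total: 165603 + 376560 + 54000 + 47120 = 643283 J
In BTU: 643283 / 1055.06 = 609.712 BTU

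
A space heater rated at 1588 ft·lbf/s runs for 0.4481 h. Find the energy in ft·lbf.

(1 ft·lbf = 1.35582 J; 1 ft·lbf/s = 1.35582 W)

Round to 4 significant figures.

2.562×10⁶ ft·lbf

1588 ft·lbf/s × 1.35582 → 2153.04 W
0.4481 h × 3600 → 1613.16 s
E = P × t = 2153.04 W × 1613.16 s = 3.4732×10⁶ J
3.4732×10⁶ J ÷ (1.35582 J/ft·lbf) = 2.5617×10⁶ ft·lbf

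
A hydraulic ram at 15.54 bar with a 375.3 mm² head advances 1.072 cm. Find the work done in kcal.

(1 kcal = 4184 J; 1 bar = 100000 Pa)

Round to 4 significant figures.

15.54 bar → 1.554×10⁶ Pa
375.3 mm² → 3.753×10⁻⁴ m²
F = P × A = 1.554×10⁶ × 3.753×10⁻⁴ = 583.216 N
1.072 cm → 0.01072 m
W = F × d = 583.216 × 0.01072 = 6.25208 J
In kcal: 6.25208 / 4184 = 0.00149428 kcal

0.001494 kcal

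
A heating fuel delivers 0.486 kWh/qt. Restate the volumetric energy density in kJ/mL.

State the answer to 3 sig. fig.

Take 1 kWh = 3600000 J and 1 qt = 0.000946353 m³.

0.486 kWh/qt × 3600000 J/kWh ÷ 0.000946353 m³/qt = 1.84878×10⁹ J/m³
1.84878×10⁹ J/m³ ÷ 1000 J/kJ × 10⁻⁶ m³/mL = 1.84878 kJ/mL

1.85 kJ/mL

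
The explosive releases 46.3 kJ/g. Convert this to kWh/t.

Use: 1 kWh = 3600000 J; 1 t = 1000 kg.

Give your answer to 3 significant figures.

1.29×10⁴ kWh/t

46.3 kJ/g × 1000 J/kJ ÷ 0.001 kg/g = 4.63×10⁷ J/kg
4.63×10⁷ J/kg ÷ 3600000 J/kWh × 1000 kg/t = 12861.1 kWh/t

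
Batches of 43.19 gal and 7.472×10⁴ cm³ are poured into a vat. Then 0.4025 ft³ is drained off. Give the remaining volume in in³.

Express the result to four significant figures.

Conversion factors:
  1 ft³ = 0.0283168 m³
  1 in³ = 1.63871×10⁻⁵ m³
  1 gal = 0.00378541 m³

43.19 gal × 0.00378541 = 0.163492 m³
7.472×10⁴ cm³ × 10⁻⁶ = 0.07472 m³
0.4025 ft³ × 0.0283168 = 0.0113975 m³
Net: 0.163492 + 0.07472 − 0.0113975 = 0.226814 m³
In in³: 0.226814 / 1.63871×10⁻⁵ = 13841 in³

1.384×10⁴ in³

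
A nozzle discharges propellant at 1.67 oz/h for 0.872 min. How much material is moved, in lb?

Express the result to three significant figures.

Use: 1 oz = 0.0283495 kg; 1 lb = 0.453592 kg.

1.67 oz/h → 1.3151×10⁻⁵ kg/s
0.872 min → 52.32 s
m = ṁ × t = 1.3151×10⁻⁵ × 52.32 = 6.8806×10⁻⁴ kg
In lb: 6.8806×10⁻⁴ / 0.453592 = 0.00151691 lb

0.00152 lb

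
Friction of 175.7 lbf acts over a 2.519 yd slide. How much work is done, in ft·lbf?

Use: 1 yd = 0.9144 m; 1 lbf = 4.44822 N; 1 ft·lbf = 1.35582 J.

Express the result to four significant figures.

1328 ft·lbf

175.7 lbf × 4.44822 = 781.552 N
2.519 yd × 0.9144 = 2.30337 m
W = F × d = 781.552 N × 2.30337 m = 1800.2 J
1800.2 J ÷ (1.35582 J/ft·lbf) = 1327.76 ft·lbf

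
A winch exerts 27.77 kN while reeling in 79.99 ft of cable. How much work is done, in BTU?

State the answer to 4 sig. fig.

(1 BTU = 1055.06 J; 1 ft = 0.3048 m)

27.77 kN × 1000 → 27770 N
79.99 ft × 0.3048 → 24.381 m
W = F × d = 27770 N × 24.381 m = 677060 J
677060 J ÷ (1055.06 J/BTU) = 641.727 BTU

641.7 BTU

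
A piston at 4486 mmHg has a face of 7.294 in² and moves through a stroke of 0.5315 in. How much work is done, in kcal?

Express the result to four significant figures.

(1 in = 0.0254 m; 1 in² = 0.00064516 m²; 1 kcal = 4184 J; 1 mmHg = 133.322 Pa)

0.009081 kcal

4486 mmHg → 598082 Pa
7.294 in² → 0.0047058 m²
F = P × A = 598082 × 0.0047058 = 2814.45 N
0.5315 in → 0.0135001 m
W = F × d = 2814.45 × 0.0135001 = 37.9954 J
In kcal: 37.9954 / 4184 = 0.00908112 kcal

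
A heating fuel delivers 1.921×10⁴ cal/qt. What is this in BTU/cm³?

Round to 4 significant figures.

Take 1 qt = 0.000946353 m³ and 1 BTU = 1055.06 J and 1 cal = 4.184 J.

0.08050 BTU/cm³

1.921×10⁴ cal/qt × 4.184 J/cal ÷ 0.000946353 m³/qt = 8.49309×10⁷ J/m³
8.49309×10⁷ J/m³ ÷ 1055.06 J/BTU × 10⁻⁶ m³/cm³ = 0.0804986 BTU/cm³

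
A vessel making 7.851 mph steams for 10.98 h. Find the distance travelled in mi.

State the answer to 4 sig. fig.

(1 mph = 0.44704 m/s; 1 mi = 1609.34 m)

7.851 mph × 0.44704 → 3.50971 m/s
10.98 h × 3600 → 39528 s
d = v × t = 3.50971 m/s × 39528 s = 138732 m
138732 m ÷ (1609.34 m/mi) = 86.2043 mi

86.20 mi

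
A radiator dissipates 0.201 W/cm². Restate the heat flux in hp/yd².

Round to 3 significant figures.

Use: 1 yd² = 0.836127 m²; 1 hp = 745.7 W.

0.201 W/cm² ÷ 0.0001 m²/cm² = 2010 W/m²
2010 W/m² ÷ 745.7 W/hp × 0.836127 m²/yd² = 2.25374 hp/yd²

2.25 hp/yd²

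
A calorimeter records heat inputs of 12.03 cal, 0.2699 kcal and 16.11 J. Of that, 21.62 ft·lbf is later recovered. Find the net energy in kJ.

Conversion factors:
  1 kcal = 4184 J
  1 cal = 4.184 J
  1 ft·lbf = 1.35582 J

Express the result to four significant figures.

12.03 cal × 4.184 → 50.3335 J
0.2699 kcal × 4184 → 1129.26 J
16.11 J (already J)
21.62 ft·lbf × 1.35582 → 29.3128 J
Net: 50.3335 + 1129.26 + 16.11 − 29.3128 = 1166.39 J
In kJ: 1166.39 / 1000 = 1.16639 kJ

1.166 kJ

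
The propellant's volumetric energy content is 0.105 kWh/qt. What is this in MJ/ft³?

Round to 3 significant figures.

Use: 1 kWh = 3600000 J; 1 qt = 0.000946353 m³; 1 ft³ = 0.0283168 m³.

0.105 kWh/qt × 3600000 J/kWh ÷ 0.000946353 m³/qt = 3.99428×10⁸ J/m³
3.99428×10⁸ J/m³ ÷ 1000000 J/MJ × 0.0283168 m³/ft³ = 11.3105 MJ/ft³

11.3 MJ/ft³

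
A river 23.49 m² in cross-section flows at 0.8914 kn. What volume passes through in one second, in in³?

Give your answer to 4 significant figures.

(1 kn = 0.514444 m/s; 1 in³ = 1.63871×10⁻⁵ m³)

6.573×10⁵ in³

0.8914 kn × 0.514444 → 0.458575 m/s
V = v × A × t = 0.458575 m/s × 23.49 m² × 1 s = 10.7719 m³
10.7719 m³ ÷ (1.63871×10⁻⁵ m³/in³) = 657340 in³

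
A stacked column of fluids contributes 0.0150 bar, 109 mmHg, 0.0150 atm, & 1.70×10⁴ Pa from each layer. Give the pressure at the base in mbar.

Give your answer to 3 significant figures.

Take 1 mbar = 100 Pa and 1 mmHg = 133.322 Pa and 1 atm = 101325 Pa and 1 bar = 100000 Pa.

0.0150 bar × 100000 → 1500 Pa
109 mmHg × 133.322 → 14532.1 Pa
0.0150 atm × 101325 → 1519.88 Pa
1.70×10⁴ Pa (already Pa)
Total: 1500 + 14532.1 + 1519.88 + 17000 = 34552 Pa
In mbar: 34552 / 100 = 345.52 mbar

346 mbar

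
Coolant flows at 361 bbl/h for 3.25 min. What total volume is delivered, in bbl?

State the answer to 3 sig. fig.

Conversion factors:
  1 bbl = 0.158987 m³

361 bbl/h → 0.0159429 m³/s
3.25 min → 195 s
V = Q × t = 0.0159429 × 195 = 3.10887 m³
In bbl: 3.10887 / 0.158987 = 19.5542 bbl

19.6 bbl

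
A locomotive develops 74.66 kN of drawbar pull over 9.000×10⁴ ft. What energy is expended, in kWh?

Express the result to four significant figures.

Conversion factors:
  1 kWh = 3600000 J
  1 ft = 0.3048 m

568.9 kWh

74.66 kN × 1000 → 74660 N
9.000×10⁴ ft × 0.3048 → 27432 m
W = F × d = 74660 N × 27432 m = 2.04807×10⁹ J
2.04807×10⁹ J ÷ (3600000 J/kWh) = 568.908 kWh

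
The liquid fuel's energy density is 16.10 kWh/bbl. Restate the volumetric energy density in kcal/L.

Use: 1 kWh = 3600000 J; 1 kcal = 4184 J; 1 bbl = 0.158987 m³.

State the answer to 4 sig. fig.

87.13 kcal/L

16.10 kWh/bbl × 3600000 J/kWh ÷ 0.158987 m³/bbl = 3.64558×10⁸ J/m³
3.64558×10⁸ J/m³ ÷ 4184 J/kcal × 0.001 m³/L = 87.1315 kcal/L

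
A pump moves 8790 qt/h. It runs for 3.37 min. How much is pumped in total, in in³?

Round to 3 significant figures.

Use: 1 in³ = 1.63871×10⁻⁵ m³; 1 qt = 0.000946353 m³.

2.85×10⁴ in³

8790 qt/h → 0.00231068 m³/s
3.37 min → 202.2 s
V = Q × t = 0.00231068 × 202.2 = 0.467219 m³
In in³: 0.467219 / 1.63871×10⁻⁵ = 28511.4 in³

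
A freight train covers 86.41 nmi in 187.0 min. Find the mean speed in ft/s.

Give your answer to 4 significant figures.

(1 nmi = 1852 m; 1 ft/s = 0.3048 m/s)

46.79 ft/s

86.41 nmi × 1852 → 160031 m
187.0 min × 60 → 11220 s
v = d / t = 160031 m / 11220 s = 14.263 m/s
14.263 m/s ÷ (0.3048 m/s/ft/s) = 46.7946 ft/s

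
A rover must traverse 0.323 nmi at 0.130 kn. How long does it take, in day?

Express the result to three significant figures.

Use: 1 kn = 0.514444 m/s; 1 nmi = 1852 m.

0.104 day

0.323 nmi × 1852 = 598.196 m
0.130 kn × 0.514444 = 0.0668777 m/s
t = d / v = 598.196 m / 0.0668777 m/s = 8944.63 s
8944.63 s ÷ (86400 s/day) = 0.103526 day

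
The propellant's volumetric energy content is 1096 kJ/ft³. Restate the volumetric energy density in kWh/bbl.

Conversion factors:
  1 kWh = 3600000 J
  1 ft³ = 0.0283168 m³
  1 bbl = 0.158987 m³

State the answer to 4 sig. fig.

1.709 kWh/bbl

1096 kJ/ft³ × 1000 J/kJ ÷ 0.0283168 m³/ft³ = 3.87049×10⁷ J/m³
3.87049×10⁷ J/m³ ÷ 3600000 J/kWh × 0.158987 m³/bbl = 1.70933 kWh/bbl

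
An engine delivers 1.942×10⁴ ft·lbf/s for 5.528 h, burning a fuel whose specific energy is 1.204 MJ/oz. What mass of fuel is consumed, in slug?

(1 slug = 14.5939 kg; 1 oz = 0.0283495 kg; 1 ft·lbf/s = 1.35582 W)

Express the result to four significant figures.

0.8454 slug

1.942×10⁴ ft·lbf/s → 26330 W
5.528 h → 19900.8 s
E = P × t = 26330 × 19900.8 = 5.23988×10⁸ J
1.204 MJ/oz → 4.24699×10⁷ J/kg
m = E / e_s = 5.23988×10⁸ / 4.24699×10⁷ = 12.3379 kg
In slug: 12.3379 / 14.5939 = 0.845415 slug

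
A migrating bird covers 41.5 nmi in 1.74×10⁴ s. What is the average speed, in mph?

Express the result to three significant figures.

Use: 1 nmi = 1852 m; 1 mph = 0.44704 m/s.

9.88 mph

41.5 nmi × 1852 → 76858 m
v = d / t = 76858 m / 17400 s = 4.41713 m/s
4.41713 m/s ÷ (0.44704 m/s/mph) = 9.88084 mph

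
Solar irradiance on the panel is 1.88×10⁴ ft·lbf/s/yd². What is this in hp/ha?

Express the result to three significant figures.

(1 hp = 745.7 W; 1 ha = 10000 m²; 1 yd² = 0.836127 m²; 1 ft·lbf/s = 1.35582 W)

4.09×10⁵ hp/ha

1.88×10⁴ ft·lbf/s/yd² × 1.35582 W/ft·lbf/s ÷ 0.836127 m²/yd² = 30485.1 W/m²
30485.1 W/m² ÷ 745.7 W/hp × 10000 m²/ha = 408812 hp/ha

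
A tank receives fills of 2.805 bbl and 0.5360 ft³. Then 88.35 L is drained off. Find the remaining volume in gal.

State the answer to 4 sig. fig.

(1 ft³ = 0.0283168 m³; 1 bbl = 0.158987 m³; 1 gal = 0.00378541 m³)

98.48 gal

2.805 bbl × 0.158987 = 0.445959 m³
0.5360 ft³ × 0.0283168 = 0.0151778 m³
88.35 L × 0.001 = 0.08835 m³
Net: 0.445959 + 0.0151778 − 0.08835 = 0.372787 m³
In gal: 0.372787 / 0.00378541 = 98.48 gal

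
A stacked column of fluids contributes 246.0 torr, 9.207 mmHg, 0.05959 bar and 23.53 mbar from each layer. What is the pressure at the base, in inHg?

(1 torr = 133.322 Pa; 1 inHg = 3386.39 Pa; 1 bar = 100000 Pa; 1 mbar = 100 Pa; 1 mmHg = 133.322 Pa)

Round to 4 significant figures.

12.50 inHg

246.0 torr × 133.322 = 32797.2 Pa
9.207 mmHg × 133.322 = 1227.5 Pa
0.05959 bar × 100000 = 5959 Pa
23.53 mbar × 100 = 2353 Pa
Total: 32797.2 + 1227.5 + 5959 + 2353 = 42336.7 Pa
In inHg: 42336.7 / 3386.39 = 12.502 inHg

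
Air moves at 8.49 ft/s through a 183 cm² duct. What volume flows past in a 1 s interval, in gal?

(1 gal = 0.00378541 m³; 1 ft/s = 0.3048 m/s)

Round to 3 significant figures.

8.49 ft/s × 0.3048 → 2.58775 m/s
183 cm² × 0.0001 → 0.0183 m²
V = v × A × t = 2.58775 m/s × 0.0183 m² × 1 s = 0.0473558 m³
0.0473558 m³ ÷ (0.00378541 m³/gal) = 12.5101 gal

12.5 gal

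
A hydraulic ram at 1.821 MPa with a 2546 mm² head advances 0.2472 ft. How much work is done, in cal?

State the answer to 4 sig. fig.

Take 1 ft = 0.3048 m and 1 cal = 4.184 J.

1.821 MPa → 1.821×10⁶ Pa
2546 mm² → 0.002546 m²
F = P × A = 1.821×10⁶ × 0.002546 = 4636.27 N
0.2472 ft → 0.0753466 m
W = F × d = 4636.27 × 0.0753466 = 349.327 J
In cal: 349.327 / 4.184 = 83.4912 cal

83.49 cal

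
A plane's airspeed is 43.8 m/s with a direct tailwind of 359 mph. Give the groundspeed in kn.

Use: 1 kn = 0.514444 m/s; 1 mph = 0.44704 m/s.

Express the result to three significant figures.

397 kn

43.8 m/s (already m/s)
359 mph × 0.44704 → 160.487 m/s
Total: 43.8 + 160.487 = 204.287 m/s
In kn: 204.287 / 0.514444 = 397.103 kn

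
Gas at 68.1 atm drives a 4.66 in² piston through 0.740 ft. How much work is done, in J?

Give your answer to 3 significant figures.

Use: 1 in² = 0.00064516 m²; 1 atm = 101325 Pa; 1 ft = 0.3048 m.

4680 J

68.1 atm → 6.90023×10⁶ Pa
4.66 in² → 0.00300645 m²
F = P × A = 6.90023×10⁶ × 0.00300645 = 20745.2 N
0.740 ft → 0.225552 m
W = F × d = 20745.2 × 0.225552 = 4679.12 J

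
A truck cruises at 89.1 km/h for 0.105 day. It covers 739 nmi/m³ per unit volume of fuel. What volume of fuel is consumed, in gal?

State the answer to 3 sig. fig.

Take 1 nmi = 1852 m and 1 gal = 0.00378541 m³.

43.3 gal

89.1 km/h → 24.75 m/s
0.105 day → 9072 s
d = v × t = 24.75 × 9072 = 224532 m
739 nmi/m³ → 1.36863×10⁶ m/m³
V = d / (distance per unit fuel) = 224532 / 1.36863×10⁶ = 0.164056 m³
In gal: 0.164056 / 0.00378541 = 43.339 gal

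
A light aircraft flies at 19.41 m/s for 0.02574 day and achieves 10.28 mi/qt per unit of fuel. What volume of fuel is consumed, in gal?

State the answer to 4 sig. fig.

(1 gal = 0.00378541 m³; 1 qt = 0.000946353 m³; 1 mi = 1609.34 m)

0.02574 day → 2223.94 s
d = v × t = 19.41 × 2223.94 = 43166.7 m
10.28 mi/qt → 1.74819×10⁷ m/m³
V = d / (distance per unit fuel) = 43166.7 / 1.74819×10⁷ = 0.00246922 m³
In gal: 0.00246922 / 0.00378541 = 0.652299 gal

0.6523 gal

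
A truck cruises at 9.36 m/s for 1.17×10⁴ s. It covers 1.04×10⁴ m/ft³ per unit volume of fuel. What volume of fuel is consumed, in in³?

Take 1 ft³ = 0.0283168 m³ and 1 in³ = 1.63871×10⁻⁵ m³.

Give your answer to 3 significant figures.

1.82×10⁴ in³

d = v × t = 9.36 × 11700 = 109512 m
1.04×10⁴ m/ft³ → 367273 m/m³
V = d / (distance per unit fuel) = 109512 / 367273 = 0.298176 m³
In in³: 0.298176 / 1.63871×10⁻⁵ = 18195.8 in³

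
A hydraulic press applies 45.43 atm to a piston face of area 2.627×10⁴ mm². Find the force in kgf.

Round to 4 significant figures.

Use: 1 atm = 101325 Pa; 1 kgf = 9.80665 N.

45.43 atm × 101325 → 4.60319×10⁶ Pa
2.627×10⁴ mm² × 10⁻⁶ → 0.02627 m²
F = P × A = 4.60319×10⁶ Pa × 0.02627 m² = 120926 N
120926 N ÷ (9.80665 N/kgf) = 12331 kgf

1.233×10⁴ kgf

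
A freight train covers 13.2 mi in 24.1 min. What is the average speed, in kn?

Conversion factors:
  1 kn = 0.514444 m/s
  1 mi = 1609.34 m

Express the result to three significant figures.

13.2 mi × 1609.34 → 21243.3 m
24.1 min × 60 → 1446 s
v = d / t = 21243.3 m / 1446 s = 14.6911 m/s
14.6911 m/s ÷ (0.514444 m/s/kn) = 28.5572 kn

28.6 kn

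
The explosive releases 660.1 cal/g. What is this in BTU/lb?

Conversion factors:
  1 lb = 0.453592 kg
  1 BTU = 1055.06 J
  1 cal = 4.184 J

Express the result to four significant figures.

660.1 cal/g × 4.184 J/cal ÷ 0.001 kg/g = 2.76186×10⁶ J/kg
2.76186×10⁶ J/kg ÷ 1055.06 J/BTU × 0.453592 kg/lb = 1187.38 BTU/lb

1187 BTU/lb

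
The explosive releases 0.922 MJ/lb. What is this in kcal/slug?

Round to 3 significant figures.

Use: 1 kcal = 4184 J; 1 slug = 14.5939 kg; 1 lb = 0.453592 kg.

0.922 MJ/lb × 1000000 J/MJ ÷ 0.453592 kg/lb = 2.03266×10⁶ J/kg
2.03266×10⁶ J/kg ÷ 4184 J/kcal × 14.5939 kg/slug = 7089.97 kcal/slug

7090 kcal/slug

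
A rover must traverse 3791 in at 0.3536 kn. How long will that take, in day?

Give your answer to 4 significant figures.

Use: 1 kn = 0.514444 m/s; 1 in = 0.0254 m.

0.006127 day

3791 in × 0.0254 = 96.2914 m
0.3536 kn × 0.514444 = 0.181907 m/s
t = d / v = 96.2914 m / 0.181907 m/s = 529.344 s
529.344 s ÷ (86400 s/day) = 0.00612667 day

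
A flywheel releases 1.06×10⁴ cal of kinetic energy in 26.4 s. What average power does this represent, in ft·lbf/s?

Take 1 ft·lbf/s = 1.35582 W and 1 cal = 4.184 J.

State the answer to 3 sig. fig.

1.06×10⁴ cal × 4.184 → 44350.4 J
P = E / t = 44350.4 J / 26.4 s = 1679.94 W
1679.94 W ÷ (1.35582 W/ft·lbf/s) = 1239.06 ft·lbf/s

1240 ft·lbf/s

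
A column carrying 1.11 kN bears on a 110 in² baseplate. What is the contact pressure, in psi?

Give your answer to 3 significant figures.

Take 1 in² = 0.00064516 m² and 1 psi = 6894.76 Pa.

1.11 kN × 1000 → 1110 N
110 in² × 0.00064516 → 0.0709676 m²
P = F / A = 1110 N / 0.0709676 m² = 15640.9 Pa
15640.9 Pa ÷ (6894.76 Pa/psi) = 2.26852 psi

2.27 psi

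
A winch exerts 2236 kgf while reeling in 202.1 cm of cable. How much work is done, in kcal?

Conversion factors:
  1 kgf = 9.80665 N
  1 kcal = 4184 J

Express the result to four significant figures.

10.59 kcal

2236 kgf × 9.80665 = 21927.7 N
202.1 cm × 0.01 = 2.021 m
W = F × d = 21927.7 N × 2.021 m = 44315.9 J
44315.9 J ÷ (4184 J/kcal) = 10.5918 kcal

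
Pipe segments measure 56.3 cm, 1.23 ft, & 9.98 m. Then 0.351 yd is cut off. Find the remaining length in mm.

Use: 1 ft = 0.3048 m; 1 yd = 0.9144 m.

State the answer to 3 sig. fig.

56.3 cm × 0.01 → 0.563 m
1.23 ft × 0.3048 → 0.374904 m
9.98 m (already m)
0.351 yd × 0.9144 → 0.320954 m
Net: 0.563 + 0.374904 + 9.98 − 0.320954 = 10.597 m
In mm: 10.597 / 0.001 = 10597 mm

1.06×10⁴ mm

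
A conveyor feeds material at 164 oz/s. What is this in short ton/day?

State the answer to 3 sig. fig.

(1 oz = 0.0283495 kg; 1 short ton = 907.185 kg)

164 oz/s × 0.0283495 kg/oz = 4.64932 kg/s
4.64932 kg/s ÷ 907.185 kg/short ton × 86400 s/day = 442.8 short ton/day

443 short ton/day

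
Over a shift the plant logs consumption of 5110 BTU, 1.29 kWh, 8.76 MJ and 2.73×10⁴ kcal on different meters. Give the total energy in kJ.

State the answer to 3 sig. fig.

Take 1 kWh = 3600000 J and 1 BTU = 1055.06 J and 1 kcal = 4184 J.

1.33×10⁵ kJ

5110 BTU × 1055.06 = 5.39136×10⁶ J
1.29 kWh × 3600000 = 4.644×10⁶ J
8.76 MJ × 1000000 = 8.76×10⁶ J
2.73×10⁴ kcal × 4184 = 1.14223×10⁸ J
Sum: 5.39136×10⁶ + 4.644×10⁶ + 8.76×10⁶ + 1.14223×10⁸ = 1.33018×10⁸ J
In kJ: 1.33018×10⁸ / 1000 = 133018 kJ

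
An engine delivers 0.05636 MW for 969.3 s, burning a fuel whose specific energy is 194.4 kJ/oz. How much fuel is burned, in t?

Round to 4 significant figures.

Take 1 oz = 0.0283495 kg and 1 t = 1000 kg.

0.007967 t

0.05636 MW → 56360 W
E = P × t = 56360 × 969.3 = 5.46297×10⁷ J
194.4 kJ/oz → 6.85726×10⁶ J/kg
m = E / e_s = 5.46297×10⁷ / 6.85726×10⁶ = 7.9667 kg
In t: 7.9667 / 1000 = 0.0079667 t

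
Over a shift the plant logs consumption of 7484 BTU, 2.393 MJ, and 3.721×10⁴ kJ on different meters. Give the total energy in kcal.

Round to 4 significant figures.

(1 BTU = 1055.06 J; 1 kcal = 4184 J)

7484 BTU × 1055.06 → 7.89607×10⁶ J
2.393 MJ × 1000000 → 2.393×10⁶ J
3.721×10⁴ kJ × 1000 → 3.721×10⁷ J
Combined: 7.89607×10⁶ + 2.393×10⁶ + 3.721×10⁷ = 4.74991×10⁷ J
In kcal: 4.74991×10⁷ / 4184 = 11352.6 kcal

1.135×10⁴ kcal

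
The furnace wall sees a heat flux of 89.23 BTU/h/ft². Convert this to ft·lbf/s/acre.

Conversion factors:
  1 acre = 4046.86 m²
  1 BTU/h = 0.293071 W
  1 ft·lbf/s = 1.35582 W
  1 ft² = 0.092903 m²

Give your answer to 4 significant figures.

89.23 BTU/h/ft² × 0.293071 W/BTU/h ÷ 0.092903 m²/ft² = 281.484 W/m²
281.484 W/m² ÷ 1.35582 W/ft·lbf/s × 4046.86 m²/acre = 840175 ft·lbf/s/acre

8.402×10⁵ ft·lbf/s/acre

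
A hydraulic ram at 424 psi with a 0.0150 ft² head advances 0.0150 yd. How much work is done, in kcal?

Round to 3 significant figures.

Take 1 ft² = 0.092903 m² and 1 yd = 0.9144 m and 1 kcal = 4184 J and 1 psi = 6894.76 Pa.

0.0134 kcal

424 psi → 2.92338×10⁶ Pa
0.0150 ft² → 0.00139354 m²
F = P × A = 2.92338×10⁶ × 0.00139354 = 4073.85 N
0.0150 yd → 0.013716 m
W = F × d = 4073.85 × 0.013716 = 55.8769 J
In kcal: 55.8769 / 4184 = 0.0133549 kcal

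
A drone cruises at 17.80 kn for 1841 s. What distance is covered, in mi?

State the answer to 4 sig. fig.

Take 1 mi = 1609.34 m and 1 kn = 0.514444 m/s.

17.80 kn × 0.514444 = 9.1571 m/s
d = v × t = 9.1571 m/s × 1841 s = 16858.2 m
16858.2 m ÷ (1609.34 m/mi) = 10.4752 mi

10.48 mi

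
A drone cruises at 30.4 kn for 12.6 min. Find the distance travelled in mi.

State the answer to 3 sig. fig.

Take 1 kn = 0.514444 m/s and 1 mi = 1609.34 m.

30.4 kn × 0.514444 = 15.6391 m/s
12.6 min × 60 = 756 s
d = v × t = 15.6391 m/s × 756 s = 11823.2 m
11823.2 m ÷ (1609.34 m/mi) = 7.34661 mi

7.35 mi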